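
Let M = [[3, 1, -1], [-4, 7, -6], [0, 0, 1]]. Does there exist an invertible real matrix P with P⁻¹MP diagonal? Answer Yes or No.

Characteristic polynomial: p(s) = s^3 - 11s^2 + 35s - 25 = (s - 5)^2(s - 1).
s = 5 has algebraic multiplicity 2; rank(M − 5I) = 2, so geometric multiplicity = 1.
Geometric multiplicity < algebraic multiplicity, so M is not diagonalizable.

No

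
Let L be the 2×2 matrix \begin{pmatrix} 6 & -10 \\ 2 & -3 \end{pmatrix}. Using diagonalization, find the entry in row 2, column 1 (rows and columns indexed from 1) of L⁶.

126

Characteristic polynomial: μ^2 - 3μ + 2 = (μ - 2)(μ - 1), so the eigenvalues are 1, 2.
μ=2: eigenvector (-5, -2).
μ=1: eigenvector (-2, -1).
P = [[-5, -2], [-2, -1]], D = diag(2, 1), P⁻¹ = [[-1, 2], [2, -5]].
L⁶ = P·diag(64, 1)·P⁻¹ = [[316, -630], [126, -251]].
The requested entry is 126.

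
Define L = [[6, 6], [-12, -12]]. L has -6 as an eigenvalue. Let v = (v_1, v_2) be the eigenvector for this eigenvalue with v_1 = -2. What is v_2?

4

L + 6I = [[12, 6], [-12, -6]].
Solving (L + 6I)v = 0 gives the eigenspace spanned by (-2, 4).
With v_1 = -2, v = (-2, 4), so v_2 = 4.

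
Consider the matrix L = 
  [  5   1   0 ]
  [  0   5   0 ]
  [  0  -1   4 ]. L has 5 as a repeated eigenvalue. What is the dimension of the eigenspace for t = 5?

L − 5I = [[0, 1, 0], [0, 0, 0], [0, -1, -1]].
This matrix has rank 2, so its null space has dimension 3 − 2 = 1.

1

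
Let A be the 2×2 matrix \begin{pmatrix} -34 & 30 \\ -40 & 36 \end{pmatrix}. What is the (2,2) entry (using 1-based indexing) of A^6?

174336

Characteristic polynomial: r^2 - 2r - 24 = (r - 6)(r + 4), so the eigenvalues are -4, 6.
r=-4: eigenvector (1, 1).
r=6: eigenvector (3, 4).
P = [[1, 3], [1, 4]], D = diag(-4, 6), P⁻¹ = [[4, -3], [-1, 1]].
A⁶ = P·diag(4096, 46656)·P⁻¹ = [[-123584, 127680], [-170240, 174336]].
The requested entry is 174336.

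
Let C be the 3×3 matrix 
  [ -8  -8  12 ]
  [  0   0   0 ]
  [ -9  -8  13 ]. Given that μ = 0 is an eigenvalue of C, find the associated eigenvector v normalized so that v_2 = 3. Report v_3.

6

C = [[-8, -8, 12], [0, 0, 0], [-9, -8, 13]].
Solving (C)v = 0 gives the eigenspace spanned by (6, 3, 6).
With v_2 = 3, v = (6, 3, 6), so v_3 = 6.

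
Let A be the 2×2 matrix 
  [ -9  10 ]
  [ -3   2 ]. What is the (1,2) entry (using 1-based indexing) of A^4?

Characteristic polynomial: t^2 + 7t + 12 = (t + 3)(t + 4), so the eigenvalues are -4, -3.
t=-4: eigenvector (2, 1).
t=-3: eigenvector (-5, -3).
P = [[2, -5], [1, -3]], D = diag(-4, -3), P⁻¹ = [[3, -5], [1, -2]].
A⁴ = P·diag(256, 81)·P⁻¹ = [[1131, -1750], [525, -794]].
The requested entry is -1750.

-1750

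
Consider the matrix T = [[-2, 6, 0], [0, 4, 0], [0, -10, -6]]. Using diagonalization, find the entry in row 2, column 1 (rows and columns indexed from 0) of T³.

Characteristic polynomial: μ^3 + 4μ^2 - 20μ - 48 = (μ - 4)(μ + 2)(μ + 6), so the eigenvalues are -6, -2, 4.
μ=-6: eigenvector (0, 0, 1).
μ=4: eigenvector (1, 1, -1).
μ=-2: eigenvector (1, 0, 0).
P = [[0, 1, 1], [0, 1, 0], [1, -1, 0]], D = diag(-6, 4, -2), P⁻¹ = [[0, 1, 1], [0, 1, 0], [1, -1, 0]].
T³ = P·diag(-216, 64, -8)·P⁻¹ = [[-8, 72, 0], [0, 64, 0], [0, -280, -216]].
The requested entry is -280.

-280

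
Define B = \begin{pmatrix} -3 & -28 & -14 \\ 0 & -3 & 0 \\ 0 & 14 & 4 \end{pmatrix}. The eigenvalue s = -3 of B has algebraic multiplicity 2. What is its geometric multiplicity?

B + 3I = [[0, -28, -14], [0, 0, 0], [0, 14, 7]].
This matrix has rank 1, so its null space has dimension 3 − 1 = 2.

2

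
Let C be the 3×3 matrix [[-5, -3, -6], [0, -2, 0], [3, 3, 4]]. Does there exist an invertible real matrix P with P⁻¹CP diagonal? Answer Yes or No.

Yes

Characteristic polynomial: p(s) = s^3 + 3s^2 - 4 = (s - 1)(s + 2)^2.
s = -2 has algebraic multiplicity 2; rank(C + 2I) = 1, so geometric multiplicity = 2.
Every eigenvalue has geometric = algebraic multiplicity, so C is diagonalizable.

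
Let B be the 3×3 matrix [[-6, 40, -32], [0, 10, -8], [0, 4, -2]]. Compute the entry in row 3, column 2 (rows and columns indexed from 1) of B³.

208

Characteristic polynomial: s^3 - 2s^2 - 36s + 72 = (s - 6)(s - 2)(s + 6), so the eigenvalues are -6, 2, 6.
s=6: eigenvector (4, 2, 1).
s=2: eigenvector (-1, -1, -1).
s=-6: eigenvector (1, 0, 0).
P = [[4, -1, 1], [2, -1, 0], [1, -1, 0]], D = diag(6, 2, -6), P⁻¹ = [[0, 1, -1], [0, 1, -2], [1, -3, 2]].
B³ = P·diag(216, 8, -216)·P⁻¹ = [[-216, 1504, -1280], [0, 424, -416], [0, 208, -200]].
The requested entry is 208.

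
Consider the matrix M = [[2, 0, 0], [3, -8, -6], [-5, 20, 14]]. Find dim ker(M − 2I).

M − 2I = [[0, 0, 0], [3, -10, -6], [-5, 20, 12]].
This matrix has rank 2, so its null space has dimension 3 − 2 = 1.

1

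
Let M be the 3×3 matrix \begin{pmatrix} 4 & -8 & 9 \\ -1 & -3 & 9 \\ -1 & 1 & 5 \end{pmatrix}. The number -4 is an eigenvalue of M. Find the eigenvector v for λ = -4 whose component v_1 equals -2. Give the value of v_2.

M + 4I = [[8, -8, 9], [-1, 1, 9], [-1, 1, 9]].
Solving (M + 4I)v = 0 gives the eigenspace spanned by (-2, -2, 0).
With v_1 = -2, v = (-2, -2, 0), so v_2 = -2.

-2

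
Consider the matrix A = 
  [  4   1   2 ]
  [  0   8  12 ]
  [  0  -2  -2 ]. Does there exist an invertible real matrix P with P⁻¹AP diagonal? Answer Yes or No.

Characteristic polynomial: p(λ) = λ^3 - 10λ^2 + 32λ - 32 = (λ - 4)^2(λ - 2).
λ = 4 has algebraic multiplicity 2; rank(A − 4I) = 2, so geometric multiplicity = 1.
Geometric multiplicity < algebraic multiplicity, so A is not diagonalizable.

No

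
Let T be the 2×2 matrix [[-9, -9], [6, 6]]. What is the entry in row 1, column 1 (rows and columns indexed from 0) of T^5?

486

Characteristic polynomial: μ^2 + 3μ = μ(μ + 3), so the eigenvalues are -3, 0.
μ=-3: eigenvector (3, -2).
μ=0: eigenvector (1, -1).
P = [[3, 1], [-2, -1]], D = diag(-3, 0), P⁻¹ = [[1, 1], [-2, -3]].
T⁵ = P·diag(-243, 0)·P⁻¹ = [[-729, -729], [486, 486]].
The requested entry is 486.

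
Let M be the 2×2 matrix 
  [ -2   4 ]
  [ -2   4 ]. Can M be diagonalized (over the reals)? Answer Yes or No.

Yes

Characteristic polynomial: p(r) = r^2 - 2r = r(r - 2).
All 2 eigenvalues are distinct, so M is diagonalizable.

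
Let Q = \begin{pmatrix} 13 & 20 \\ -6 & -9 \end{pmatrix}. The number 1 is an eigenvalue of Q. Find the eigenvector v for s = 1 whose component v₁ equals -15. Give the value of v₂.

Q − 1I = [[12, 20], [-6, -10]].
Solving (Q − 1I)v = 0 gives the eigenspace spanned by (-15, 9).
With v₁ = -15, v = (-15, 9), so v₂ = 9.

9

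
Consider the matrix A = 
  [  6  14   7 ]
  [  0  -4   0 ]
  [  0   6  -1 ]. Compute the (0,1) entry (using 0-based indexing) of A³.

434

Characteristic polynomial: λ^3 - λ^2 - 26λ - 24 = (λ - 6)(λ + 1)(λ + 4), so the eigenvalues are -4, -1, 6.
λ=-1: eigenvector (1, 0, -1).
λ=-4: eigenvector (0, 1, -2).
λ=6: eigenvector (1, 0, 0).
P = [[1, 0, 1], [0, 1, 0], [-1, -2, 0]], D = diag(-1, -4, 6), P⁻¹ = [[0, -2, -1], [0, 1, 0], [1, 2, 1]].
A³ = P·diag(-1, -64, 216)·P⁻¹ = [[216, 434, 217], [0, -64, 0], [0, 126, -1]].
The requested entry is 434.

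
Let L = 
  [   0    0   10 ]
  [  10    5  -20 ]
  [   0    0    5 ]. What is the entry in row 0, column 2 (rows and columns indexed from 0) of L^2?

Characteristic polynomial: r^3 - 10r^2 + 25r = r(r - 5)^2, so the eigenvalues are 0, 5, 5.
r=5: eigenvector (0, 1, 0).
r=0: eigenvector (1, -2, 0).
r=5: eigenvector (2, -4, 1).
P = [[0, 1, 2], [1, -2, -4], [0, 0, 1]], D = diag(5, 0, 5), P⁻¹ = [[2, 1, 0], [1, 0, -2], [0, 0, 1]].
L² = P·diag(25, 0, 25)·P⁻¹ = [[0, 0, 50], [50, 25, -100], [0, 0, 25]].
The requested entry is 50.

50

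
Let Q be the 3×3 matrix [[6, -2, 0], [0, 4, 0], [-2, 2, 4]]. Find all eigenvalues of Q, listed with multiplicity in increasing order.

4, 4, 6

Characteristic polynomial: p(r) = r^3 - 14r^2 + 64r - 96 = (r - 6)(r - 4)^2.
Roots (with multiplicity): 4, 4, 6.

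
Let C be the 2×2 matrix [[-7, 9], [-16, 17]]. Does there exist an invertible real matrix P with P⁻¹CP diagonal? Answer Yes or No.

No

Characteristic polynomial: p(t) = t^2 - 10t + 25 = (t - 5)^2.
t = 5 has algebraic multiplicity 2; rank(C − 5I) = 1, so geometric multiplicity = 1.
Geometric multiplicity < algebraic multiplicity, so C is not diagonalizable.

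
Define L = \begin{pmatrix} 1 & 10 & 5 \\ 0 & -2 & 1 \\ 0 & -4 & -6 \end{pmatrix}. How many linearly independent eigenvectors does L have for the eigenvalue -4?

L + 4I = [[5, 10, 5], [0, 2, 1], [0, -4, -2]].
This matrix has rank 2, so its null space has dimension 3 − 2 = 1.

1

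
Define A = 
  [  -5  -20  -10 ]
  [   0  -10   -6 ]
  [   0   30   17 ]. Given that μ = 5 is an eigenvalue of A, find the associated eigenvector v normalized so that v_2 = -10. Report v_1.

-5

A − 5I = [[-10, -20, -10], [0, -15, -6], [0, 30, 12]].
Solving (A − 5I)v = 0 gives the eigenspace spanned by (-5, -10, 25).
With v_2 = -10, v = (-5, -10, 25), so v_1 = -5.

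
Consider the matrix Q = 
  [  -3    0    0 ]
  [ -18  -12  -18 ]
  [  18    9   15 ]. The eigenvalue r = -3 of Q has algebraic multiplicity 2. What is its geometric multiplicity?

Q + 3I = [[0, 0, 0], [-18, -9, -18], [18, 9, 18]].
This matrix has rank 1, so its null space has dimension 3 − 1 = 2.

2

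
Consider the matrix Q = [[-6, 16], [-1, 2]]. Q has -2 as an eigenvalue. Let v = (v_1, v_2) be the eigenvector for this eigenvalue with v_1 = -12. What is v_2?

-3

Q + 2I = [[-4, 16], [-1, 4]].
Solving (Q + 2I)v = 0 gives the eigenspace spanned by (-12, -3).
With v_1 = -12, v = (-12, -3), so v_2 = -3.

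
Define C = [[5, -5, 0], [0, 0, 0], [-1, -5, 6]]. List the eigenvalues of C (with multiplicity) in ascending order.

Characteristic polynomial: p(s) = s^3 - 11s^2 + 30s = s(s - 6)(s - 5).
Roots (with multiplicity): 0, 5, 6.

0, 5, 6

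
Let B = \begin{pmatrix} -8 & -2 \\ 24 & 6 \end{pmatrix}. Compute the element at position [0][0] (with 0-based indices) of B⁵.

-128

Characteristic polynomial: r^2 + 2r = r(r + 2), so the eigenvalues are -2, 0.
r=-2: eigenvector (1, -3).
r=0: eigenvector (-1, 4).
P = [[1, -1], [-3, 4]], D = diag(-2, 0), P⁻¹ = [[4, 1], [3, 1]].
B⁵ = P·diag(-32, 0)·P⁻¹ = [[-128, -32], [384, 96]].
The requested entry is -128.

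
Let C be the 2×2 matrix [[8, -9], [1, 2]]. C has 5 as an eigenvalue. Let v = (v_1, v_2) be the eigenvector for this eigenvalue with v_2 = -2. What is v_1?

C − 5I = [[3, -9], [1, -3]].
Solving (C − 5I)v = 0 gives the eigenspace spanned by (-6, -2).
With v_2 = -2, v = (-6, -2), so v_1 = -6.

-6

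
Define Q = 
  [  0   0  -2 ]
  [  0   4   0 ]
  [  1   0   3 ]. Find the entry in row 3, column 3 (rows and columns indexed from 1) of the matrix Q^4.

31

Characteristic polynomial: λ^3 - 7λ^2 + 14λ - 8 = (λ - 4)(λ - 2)(λ - 1), so the eigenvalues are 1, 2, 4.
λ=1: eigenvector (-2, 0, 1).
λ=4: eigenvector (0, 1, 0).
λ=2: eigenvector (-1, 0, 1).
P = [[-2, 0, -1], [0, 1, 0], [1, 0, 1]], D = diag(1, 4, 2), P⁻¹ = [[-1, 0, -1], [0, 1, 0], [1, 0, 2]].
Q⁴ = P·diag(1, 256, 16)·P⁻¹ = [[-14, 0, -30], [0, 256, 0], [15, 0, 31]].
The requested entry is 31.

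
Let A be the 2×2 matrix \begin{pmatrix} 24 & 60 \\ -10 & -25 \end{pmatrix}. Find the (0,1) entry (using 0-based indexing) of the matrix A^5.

Characteristic polynomial: t^2 + t = t(t + 1), so the eigenvalues are -1, 0.
t=0: eigenvector (5, -2).
t=-1: eigenvector (-12, 5).
P = [[5, -12], [-2, 5]], D = diag(0, -1), P⁻¹ = [[5, 12], [2, 5]].
A⁵ = P·diag(0, -1)·P⁻¹ = [[24, 60], [-10, -25]].
The requested entry is 60.

60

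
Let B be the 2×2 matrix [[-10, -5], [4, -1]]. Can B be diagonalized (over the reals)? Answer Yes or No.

Yes

Characteristic polynomial: p(s) = s^2 + 11s + 30 = (s + 5)(s + 6).
All 2 eigenvalues are distinct, so B is diagonalizable.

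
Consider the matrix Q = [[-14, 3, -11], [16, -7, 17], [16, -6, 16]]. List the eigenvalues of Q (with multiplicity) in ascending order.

-6, -1, 2

Characteristic polynomial: p(μ) = μ^3 + 5μ^2 - 8μ - 12 = (μ - 2)(μ + 1)(μ + 6).
Roots (with multiplicity): -6, -1, 2.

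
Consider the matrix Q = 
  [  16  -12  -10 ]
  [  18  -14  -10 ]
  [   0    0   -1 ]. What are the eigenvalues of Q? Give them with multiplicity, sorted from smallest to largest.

-2, -1, 4

Characteristic polynomial: p(s) = s^3 - s^2 - 10s - 8 = (s - 4)(s + 1)(s + 2).
Roots (with multiplicity): -2, -1, 4.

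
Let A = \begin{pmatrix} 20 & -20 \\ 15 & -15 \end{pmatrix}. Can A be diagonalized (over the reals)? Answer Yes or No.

Characteristic polynomial: p(t) = t^2 - 5t = t(t - 5).
All 2 eigenvalues are distinct, so A is diagonalizable.

Yes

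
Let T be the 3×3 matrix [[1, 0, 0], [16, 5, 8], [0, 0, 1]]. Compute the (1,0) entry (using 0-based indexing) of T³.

Characteristic polynomial: λ^3 - 7λ^2 + 11λ - 5 = (λ - 5)(λ - 1)^2, so the eigenvalues are 1, 1, 5.
λ=1: eigenvector (1, 0, -2).
λ=5: eigenvector (0, 1, 0).
λ=1: eigenvector (0, -2, 1).
P = [[1, 0, 0], [0, 1, -2], [-2, 0, 1]], D = diag(1, 5, 1), P⁻¹ = [[1, 0, 0], [4, 1, 2], [2, 0, 1]].
T³ = P·diag(1, 125, 1)·P⁻¹ = [[1, 0, 0], [496, 125, 248], [0, 0, 1]].
The requested entry is 496.

496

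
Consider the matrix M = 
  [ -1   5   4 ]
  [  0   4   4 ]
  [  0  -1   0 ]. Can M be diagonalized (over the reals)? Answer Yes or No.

Characteristic polynomial: p(μ) = μ^3 - 3μ^2 + 4 = (μ - 2)^2(μ + 1).
μ = 2 has algebraic multiplicity 2; rank(M − 2I) = 2, so geometric multiplicity = 1.
Geometric multiplicity < algebraic multiplicity, so M is not diagonalizable.

No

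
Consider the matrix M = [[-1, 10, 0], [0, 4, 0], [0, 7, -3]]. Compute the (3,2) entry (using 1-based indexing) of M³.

91

Characteristic polynomial: r^3 - 13r - 12 = (r - 4)(r + 1)(r + 3), so the eigenvalues are -3, -1, 4.
r=-1: eigenvector (1, 0, 0).
r=4: eigenvector (2, 1, 1).
r=-3: eigenvector (0, 0, 1).
P = [[1, 2, 0], [0, 1, 0], [0, 1, 1]], D = diag(-1, 4, -3), P⁻¹ = [[1, -2, 0], [0, 1, 0], [0, -1, 1]].
M³ = P·diag(-1, 64, -27)·P⁻¹ = [[-1, 130, 0], [0, 64, 0], [0, 91, -27]].
The requested entry is 91.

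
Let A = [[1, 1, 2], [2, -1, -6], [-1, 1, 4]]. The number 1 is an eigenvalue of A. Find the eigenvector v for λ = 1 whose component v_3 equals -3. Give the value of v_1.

A − 1I = [[0, 1, 2], [2, -2, -6], [-1, 1, 3]].
Solving (A − 1I)v = 0 gives the eigenspace spanned by (-3, 6, -3).
With v_3 = -3, v = (-3, 6, -3), so v_1 = -3.

-3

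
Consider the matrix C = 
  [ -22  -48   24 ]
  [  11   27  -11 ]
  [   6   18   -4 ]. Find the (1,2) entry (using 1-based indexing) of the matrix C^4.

Characteristic polynomial: μ^3 - μ^2 - 32μ + 60 = (μ - 5)(μ - 2)(μ + 6), so the eigenvalues are -6, 2, 5.
μ=-6: eigenvector (3, -1, 0).
μ=5: eigenvector (0, 1, 2).
μ=2: eigenvector (1, 0, 1).
P = [[3, 0, 1], [-1, 1, 0], [0, 2, 1]], D = diag(-6, 5, 2), P⁻¹ = [[1, 2, -1], [1, 3, -1], [-2, -6, 3]].
C⁴ = P·diag(1296, 625, 16)·P⁻¹ = [[3856, 7680, -3840], [-671, -717, 671], [1218, 3654, -1202]].
The requested entry is 7680.

7680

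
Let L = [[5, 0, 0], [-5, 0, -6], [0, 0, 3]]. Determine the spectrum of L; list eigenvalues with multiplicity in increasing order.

Characteristic polynomial: p(λ) = λ^3 - 8λ^2 + 15λ = λ(λ - 5)(λ - 3).
Roots (with multiplicity): 0, 3, 5.

0, 3, 5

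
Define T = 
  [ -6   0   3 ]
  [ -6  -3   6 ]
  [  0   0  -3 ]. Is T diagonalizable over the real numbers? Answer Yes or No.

Yes

Characteristic polynomial: p(μ) = μ^3 + 12μ^2 + 45μ + 54 = (μ + 3)^2(μ + 6).
μ = -3 has algebraic multiplicity 2; rank(T + 3I) = 1, so geometric multiplicity = 2.
Every eigenvalue has geometric = algebraic multiplicity, so T is diagonalizable.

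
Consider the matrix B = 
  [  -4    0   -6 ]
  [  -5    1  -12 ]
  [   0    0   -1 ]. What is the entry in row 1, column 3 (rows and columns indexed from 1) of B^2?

30

Characteristic polynomial: s^3 + 4s^2 - s - 4 = (s - 1)(s + 1)(s + 4), so the eigenvalues are -4, -1, 1.
s=-4: eigenvector (1, 1, 0).
s=-1: eigenvector (-2, 1, 1).
s=1: eigenvector (0, 1, 0).
P = [[1, -2, 0], [1, 1, 1], [0, 1, 0]], D = diag(-4, -1, 1), P⁻¹ = [[1, 0, 2], [0, 0, 1], [-1, 1, -3]].
B² = P·diag(16, 1, 1)·P⁻¹ = [[16, 0, 30], [15, 1, 30], [0, 0, 1]].
The requested entry is 30.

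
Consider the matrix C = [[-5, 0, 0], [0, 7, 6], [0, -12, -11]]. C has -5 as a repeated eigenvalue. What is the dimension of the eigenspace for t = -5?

C + 5I = [[0, 0, 0], [0, 12, 6], [0, -12, -6]].
This matrix has rank 1, so its null space has dimension 3 − 1 = 2.

2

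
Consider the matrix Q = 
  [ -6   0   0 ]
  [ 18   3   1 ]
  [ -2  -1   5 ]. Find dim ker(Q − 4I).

1

Q − 4I = [[-10, 0, 0], [18, -1, 1], [-2, -1, 1]].
This matrix has rank 2, so its null space has dimension 3 − 2 = 1.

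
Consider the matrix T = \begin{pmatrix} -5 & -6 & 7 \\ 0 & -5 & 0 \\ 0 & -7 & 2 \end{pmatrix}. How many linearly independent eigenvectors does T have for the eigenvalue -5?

T + 5I = [[0, -6, 7], [0, 0, 0], [0, -7, 7]].
This matrix has rank 2, so its null space has dimension 3 − 2 = 1.

1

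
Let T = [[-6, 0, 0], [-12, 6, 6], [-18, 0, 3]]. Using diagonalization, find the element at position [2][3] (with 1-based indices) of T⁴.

Characteristic polynomial: s^3 - 3s^2 - 36s + 108 = (s - 6)(s - 3)(s + 6), so the eigenvalues are -6, 3, 6.
s=-6: eigenvector (1, 0, 2).
s=3: eigenvector (0, -2, 1).
s=6: eigenvector (0, 1, 0).
P = [[1, 0, 0], [0, -2, 1], [2, 1, 0]], D = diag(-6, 3, 6), P⁻¹ = [[1, 0, 0], [-2, 0, 1], [-4, 1, 2]].
T⁴ = P·diag(1296, 81, 1296)·P⁻¹ = [[1296, 0, 0], [-4860, 1296, 2430], [2430, 0, 81]].
The requested entry is 2430.

2430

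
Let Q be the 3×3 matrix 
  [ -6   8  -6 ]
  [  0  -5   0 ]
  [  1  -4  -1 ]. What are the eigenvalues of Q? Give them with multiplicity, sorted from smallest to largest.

-5, -4, -3

Characteristic polynomial: p(s) = s^3 + 12s^2 + 47s + 60 = (s + 3)(s + 4)(s + 5).
Roots (with multiplicity): -5, -4, -3.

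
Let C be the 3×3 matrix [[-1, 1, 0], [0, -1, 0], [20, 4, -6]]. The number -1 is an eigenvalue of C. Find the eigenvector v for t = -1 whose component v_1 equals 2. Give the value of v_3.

C + 1I = [[0, 1, 0], [0, 0, 0], [20, 4, -5]].
Solving (C + 1I)v = 0 gives the eigenspace spanned by (2, 0, 8).
With v_1 = 2, v = (2, 0, 8), so v_3 = 8.

8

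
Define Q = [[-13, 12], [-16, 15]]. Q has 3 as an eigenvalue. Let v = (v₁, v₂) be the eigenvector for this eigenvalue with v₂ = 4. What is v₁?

3

Q − 3I = [[-16, 12], [-16, 12]].
Solving (Q − 3I)v = 0 gives the eigenspace spanned by (3, 4).
With v₂ = 4, v = (3, 4), so v₁ = 3.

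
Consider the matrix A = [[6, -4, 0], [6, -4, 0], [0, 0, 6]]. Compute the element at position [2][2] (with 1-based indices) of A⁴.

Characteristic polynomial: λ^3 - 8λ^2 + 12λ = λ(λ - 6)(λ - 2), so the eigenvalues are 0, 2, 6.
λ=2: eigenvector (1, 1, 0).
λ=0: eigenvector (2, 3, 0).
λ=6: eigenvector (0, 0, 1).
P = [[1, 2, 0], [1, 3, 0], [0, 0, 1]], D = diag(2, 0, 6), P⁻¹ = [[3, -2, 0], [-1, 1, 0], [0, 0, 1]].
A⁴ = P·diag(16, 0, 1296)·P⁻¹ = [[48, -32, 0], [48, -32, 0], [0, 0, 1296]].
The requested entry is -32.

-32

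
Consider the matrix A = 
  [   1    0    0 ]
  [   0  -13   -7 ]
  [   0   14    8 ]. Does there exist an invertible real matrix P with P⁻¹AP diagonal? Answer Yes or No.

Yes

Characteristic polynomial: p(λ) = λ^3 + 4λ^2 - 11λ + 6 = (λ - 1)^2(λ + 6).
λ = 1 has algebraic multiplicity 2; rank(A − 1I) = 1, so geometric multiplicity = 2.
Every eigenvalue has geometric = algebraic multiplicity, so A is diagonalizable.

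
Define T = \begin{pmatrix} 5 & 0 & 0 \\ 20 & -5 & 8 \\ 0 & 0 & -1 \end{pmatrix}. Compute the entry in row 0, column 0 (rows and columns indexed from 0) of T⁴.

Characteristic polynomial: λ^3 + λ^2 - 25λ - 25 = (λ - 5)(λ + 1)(λ + 5), so the eigenvalues are -5, -1, 5.
λ=5: eigenvector (1, 2, 0).
λ=-5: eigenvector (0, 1, 0).
λ=-1: eigenvector (0, 2, 1).
P = [[1, 0, 0], [2, 1, 2], [0, 0, 1]], D = diag(5, -5, -1), P⁻¹ = [[1, 0, 0], [-2, 1, -2], [0, 0, 1]].
T⁴ = P·diag(625, 625, 1)·P⁻¹ = [[625, 0, 0], [0, 625, -1248], [0, 0, 1]].
The requested entry is 625.

625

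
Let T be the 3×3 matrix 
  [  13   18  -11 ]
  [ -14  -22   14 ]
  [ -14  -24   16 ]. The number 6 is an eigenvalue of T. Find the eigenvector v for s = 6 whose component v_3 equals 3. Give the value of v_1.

T − 6I = [[7, 18, -11], [-14, -28, 14], [-14, -24, 10]].
Solving (T − 6I)v = 0 gives the eigenspace spanned by (-3, 3, 3).
With v_3 = 3, v = (-3, 3, 3), so v_1 = -3.

-3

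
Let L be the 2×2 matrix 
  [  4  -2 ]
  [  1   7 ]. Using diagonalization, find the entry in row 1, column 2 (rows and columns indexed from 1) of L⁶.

Characteristic polynomial: λ^2 - 11λ + 30 = (λ - 6)(λ - 5), so the eigenvalues are 5, 6.
λ=5: eigenvector (-2, 1).
λ=6: eigenvector (-1, 1).
P = [[-2, -1], [1, 1]], D = diag(5, 6), P⁻¹ = [[-1, -1], [1, 2]].
L⁶ = P·diag(15625, 46656)·P⁻¹ = [[-15406, -62062], [31031, 77687]].
The requested entry is -62062.

-62062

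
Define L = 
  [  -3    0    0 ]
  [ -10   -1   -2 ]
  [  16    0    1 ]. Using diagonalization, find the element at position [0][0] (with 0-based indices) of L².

Characteristic polynomial: λ^3 + 3λ^2 - λ - 3 = (λ - 1)(λ + 1)(λ + 3), so the eigenvalues are -3, -1, 1.
λ=-1: eigenvector (0, 1, 0).
λ=-3: eigenvector (1, 1, -4).
λ=1: eigenvector (0, -1, 1).
P = [[0, 1, 0], [1, 1, -1], [0, -4, 1]], D = diag(-1, -3, 1), P⁻¹ = [[3, 1, 1], [1, 0, 0], [4, 0, 1]].
L² = P·diag(1, 9, 1)·P⁻¹ = [[9, 0, 0], [8, 1, 0], [-32, 0, 1]].
The requested entry is 9.

9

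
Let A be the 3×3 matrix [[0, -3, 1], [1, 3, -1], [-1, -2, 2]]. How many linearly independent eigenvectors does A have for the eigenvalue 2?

1

A − 2I = [[-2, -3, 1], [1, 1, -1], [-1, -2, 0]].
This matrix has rank 2, so its null space has dimension 3 − 2 = 1.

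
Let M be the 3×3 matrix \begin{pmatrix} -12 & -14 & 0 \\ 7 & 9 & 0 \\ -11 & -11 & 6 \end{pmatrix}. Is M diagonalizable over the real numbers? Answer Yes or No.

Yes

Characteristic polynomial: p(s) = s^3 - 3s^2 - 28s + 60 = (s - 6)(s - 2)(s + 5).
All 3 eigenvalues are distinct, so M is diagonalizable.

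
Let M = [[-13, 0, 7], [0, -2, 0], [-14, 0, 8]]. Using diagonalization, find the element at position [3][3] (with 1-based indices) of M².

-34

Characteristic polynomial: s^3 + 7s^2 + 4s - 12 = (s - 1)(s + 2)(s + 6), so the eigenvalues are -6, -2, 1.
s=-2: eigenvector (0, 1, 0).
s=-6: eigenvector (1, 0, 1).
s=1: eigenvector (1, 0, 2).
P = [[0, 1, 1], [1, 0, 0], [0, 1, 2]], D = diag(-2, -6, 1), P⁻¹ = [[0, 1, 0], [2, 0, -1], [-1, 0, 1]].
M² = P·diag(4, 36, 1)·P⁻¹ = [[71, 0, -35], [0, 4, 0], [70, 0, -34]].
The requested entry is -34.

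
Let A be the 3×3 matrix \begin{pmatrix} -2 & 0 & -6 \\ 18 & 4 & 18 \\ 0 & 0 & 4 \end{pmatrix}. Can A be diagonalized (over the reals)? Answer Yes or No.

Characteristic polynomial: p(μ) = μ^3 - 6μ^2 + 32 = (μ - 4)^2(μ + 2).
μ = 4 has algebraic multiplicity 2; rank(A − 4I) = 1, so geometric multiplicity = 2.
Every eigenvalue has geometric = algebraic multiplicity, so A is diagonalizable.

Yes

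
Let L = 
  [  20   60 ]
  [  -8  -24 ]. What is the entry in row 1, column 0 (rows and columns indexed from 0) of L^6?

8192

Characteristic polynomial: s^2 + 4s = s(s + 4), so the eigenvalues are -4, 0.
s=0: eigenvector (-3, 1).
s=-4: eigenvector (-5, 2).
P = [[-3, -5], [1, 2]], D = diag(0, -4), P⁻¹ = [[-2, -5], [1, 3]].
L⁶ = P·diag(0, 4096)·P⁻¹ = [[-20480, -61440], [8192, 24576]].
The requested entry is 8192.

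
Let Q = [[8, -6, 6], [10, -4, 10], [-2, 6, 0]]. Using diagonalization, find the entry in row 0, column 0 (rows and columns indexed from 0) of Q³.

Characteristic polynomial: λ^3 - 4λ^2 - 20λ + 48 = (λ - 6)(λ - 2)(λ + 4), so the eigenvalues are -4, 2, 6.
λ=-4: eigenvector (-1, -1, 1).
λ=6: eigenvector (0, 1, 1).
λ=2: eigenvector (1, 0, -1).
P = [[-1, 0, 1], [-1, 1, 0], [1, 1, -1]], D = diag(-4, 6, 2), P⁻¹ = [[1, -1, 1], [1, 0, 1], [2, -1, 1]].
Q³ = P·diag(-64, 216, 8)·P⁻¹ = [[80, -72, 72], [280, -64, 280], [136, 72, 144]].
The requested entry is 80.

80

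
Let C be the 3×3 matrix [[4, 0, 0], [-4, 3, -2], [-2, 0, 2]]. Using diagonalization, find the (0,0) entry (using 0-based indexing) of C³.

64

Characteristic polynomial: r^3 - 9r^2 + 26r - 24 = (r - 4)(r - 3)(r - 2), so the eigenvalues are 2, 3, 4.
r=4: eigenvector (1, -2, -1).
r=2: eigenvector (0, 2, 1).
r=3: eigenvector (0, 1, 0).
P = [[1, 0, 0], [-2, 2, 1], [-1, 1, 0]], D = diag(4, 2, 3), P⁻¹ = [[1, 0, 0], [1, 0, 1], [0, 1, -2]].
C³ = P·diag(64, 8, 27)·P⁻¹ = [[64, 0, 0], [-112, 27, -38], [-56, 0, 8]].
The requested entry is 64.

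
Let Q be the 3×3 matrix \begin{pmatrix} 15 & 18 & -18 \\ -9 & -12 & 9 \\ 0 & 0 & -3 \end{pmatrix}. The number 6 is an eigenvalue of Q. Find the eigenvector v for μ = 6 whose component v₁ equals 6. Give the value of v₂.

-3

Q − 6I = [[9, 18, -18], [-9, -18, 9], [0, 0, -9]].
Solving (Q − 6I)v = 0 gives the eigenspace spanned by (6, -3, 0).
With v₁ = 6, v = (6, -3, 0), so v₂ = -3.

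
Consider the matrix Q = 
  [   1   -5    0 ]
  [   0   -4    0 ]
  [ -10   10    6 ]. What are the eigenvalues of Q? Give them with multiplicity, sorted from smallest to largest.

-4, 1, 6

Characteristic polynomial: p(s) = s^3 - 3s^2 - 22s + 24 = (s - 6)(s - 1)(s + 4).
Roots (with multiplicity): -4, 1, 6.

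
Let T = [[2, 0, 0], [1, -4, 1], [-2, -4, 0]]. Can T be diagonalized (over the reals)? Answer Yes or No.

No

Characteristic polynomial: p(μ) = μ^3 + 2μ^2 - 4μ - 8 = (μ - 2)(μ + 2)^2.
μ = -2 has algebraic multiplicity 2; rank(T + 2I) = 2, so geometric multiplicity = 1.
Geometric multiplicity < algebraic multiplicity, so T is not diagonalizable.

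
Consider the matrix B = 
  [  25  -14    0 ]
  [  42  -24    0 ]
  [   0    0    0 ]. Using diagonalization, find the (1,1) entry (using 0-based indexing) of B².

Characteristic polynomial: μ^3 - μ^2 - 12μ = μ(μ - 4)(μ + 3), so the eigenvalues are -3, 0, 4.
μ=-3: eigenvector (1, 2, 0).
μ=0: eigenvector (0, 0, 1).
μ=4: eigenvector (-2, -3, 0).
P = [[1, 0, -2], [2, 0, -3], [0, 1, 0]], D = diag(-3, 0, 4), P⁻¹ = [[-3, 2, 0], [0, 0, 1], [-2, 1, 0]].
B² = P·diag(9, 0, 16)·P⁻¹ = [[37, -14, 0], [42, -12, 0], [0, 0, 0]].
The requested entry is -12.

-12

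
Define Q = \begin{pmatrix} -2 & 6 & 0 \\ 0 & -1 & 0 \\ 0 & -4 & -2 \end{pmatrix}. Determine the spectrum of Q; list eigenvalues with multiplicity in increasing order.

Characteristic polynomial: p(μ) = μ^3 + 5μ^2 + 8μ + 4 = (μ + 1)(μ + 2)^2.
Roots (with multiplicity): -2, -2, -1.

-2, -2, -1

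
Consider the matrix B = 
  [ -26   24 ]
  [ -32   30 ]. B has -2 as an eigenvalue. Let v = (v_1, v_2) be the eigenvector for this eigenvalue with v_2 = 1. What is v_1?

1

B + 2I = [[-24, 24], [-32, 32]].
Solving (B + 2I)v = 0 gives the eigenspace spanned by (1, 1).
With v_2 = 1, v = (1, 1), so v_1 = 1.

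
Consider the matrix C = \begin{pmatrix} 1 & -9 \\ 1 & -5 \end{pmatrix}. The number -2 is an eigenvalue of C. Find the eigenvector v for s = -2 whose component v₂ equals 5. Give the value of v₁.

C + 2I = [[3, -9], [1, -3]].
Solving (C + 2I)v = 0 gives the eigenspace spanned by (15, 5).
With v₂ = 5, v = (15, 5), so v₁ = 15.

15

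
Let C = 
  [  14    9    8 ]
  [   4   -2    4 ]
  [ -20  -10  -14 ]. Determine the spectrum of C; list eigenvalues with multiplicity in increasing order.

Characteristic polynomial: p(r) = r^3 + 2r^2 - 32r - 96 = (r - 6)(r + 4)^2.
Roots (with multiplicity): -4, -4, 6.

-4, -4, 6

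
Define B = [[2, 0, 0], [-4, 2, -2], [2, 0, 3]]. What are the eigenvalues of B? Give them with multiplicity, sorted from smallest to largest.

2, 2, 3

Characteristic polynomial: p(μ) = μ^3 - 7μ^2 + 16μ - 12 = (μ - 3)(μ - 2)^2.
Roots (with multiplicity): 2, 2, 3.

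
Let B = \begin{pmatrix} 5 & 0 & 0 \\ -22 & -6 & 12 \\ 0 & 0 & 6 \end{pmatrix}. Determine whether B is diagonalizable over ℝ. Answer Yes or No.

Yes

Characteristic polynomial: p(s) = s^3 - 5s^2 - 36s + 180 = (s - 6)(s - 5)(s + 6).
All 3 eigenvalues are distinct, so B is diagonalizable.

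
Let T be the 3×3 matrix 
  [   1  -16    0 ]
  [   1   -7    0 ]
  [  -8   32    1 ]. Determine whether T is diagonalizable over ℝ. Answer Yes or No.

Characteristic polynomial: p(λ) = λ^3 + 5λ^2 + 3λ - 9 = (λ - 1)(λ + 3)^2.
λ = -3 has algebraic multiplicity 2; rank(T + 3I) = 2, so geometric multiplicity = 1.
Geometric multiplicity < algebraic multiplicity, so T is not diagonalizable.

No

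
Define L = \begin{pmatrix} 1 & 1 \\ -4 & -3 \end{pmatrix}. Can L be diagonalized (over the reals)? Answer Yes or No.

Characteristic polynomial: p(t) = t^2 + 2t + 1 = (t + 1)^2.
t = -1 has algebraic multiplicity 2; rank(L + 1I) = 1, so geometric multiplicity = 1.
Geometric multiplicity < algebraic multiplicity, so L is not diagonalizable.

No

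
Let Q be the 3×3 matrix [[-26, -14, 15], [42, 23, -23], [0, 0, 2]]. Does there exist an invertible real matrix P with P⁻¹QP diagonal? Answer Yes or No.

Characteristic polynomial: p(μ) = μ^3 + μ^2 - 16μ + 20 = (μ - 2)^2(μ + 5).
μ = 2 has algebraic multiplicity 2; rank(Q − 2I) = 2, so geometric multiplicity = 1.
Geometric multiplicity < algebraic multiplicity, so Q is not diagonalizable.

No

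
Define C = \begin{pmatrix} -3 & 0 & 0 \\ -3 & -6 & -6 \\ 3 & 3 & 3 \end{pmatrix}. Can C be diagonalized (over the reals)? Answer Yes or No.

Characteristic polynomial: p(r) = r^3 + 6r^2 + 9r = r(r + 3)^2.
r = -3 has algebraic multiplicity 2; rank(C + 3I) = 1, so geometric multiplicity = 2.
Every eigenvalue has geometric = algebraic multiplicity, so C is diagonalizable.

Yes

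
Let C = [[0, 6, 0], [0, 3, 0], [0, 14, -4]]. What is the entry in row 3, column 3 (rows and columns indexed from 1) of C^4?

Characteristic polynomial: t^3 + t^2 - 12t = t(t - 3)(t + 4), so the eigenvalues are -4, 0, 3.
t=3: eigenvector (2, 1, 2).
t=0: eigenvector (-1, 0, 0).
t=-4: eigenvector (0, 0, 1).
P = [[2, -1, 0], [1, 0, 0], [2, 0, 1]], D = diag(3, 0, -4), P⁻¹ = [[0, 1, 0], [-1, 2, 0], [0, -2, 1]].
C⁴ = P·diag(81, 0, 256)·P⁻¹ = [[0, 162, 0], [0, 81, 0], [0, -350, 256]].
The requested entry is 256.

256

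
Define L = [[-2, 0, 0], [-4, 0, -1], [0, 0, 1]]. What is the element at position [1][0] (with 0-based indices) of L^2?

8

Characteristic polynomial: r^3 + r^2 - 2r = r(r - 1)(r + 2), so the eigenvalues are -2, 0, 1.
r=-2: eigenvector (1, 2, 0).
r=1: eigenvector (0, 1, -1).
r=0: eigenvector (0, 1, 0).
P = [[1, 0, 0], [2, 1, 1], [0, -1, 0]], D = diag(-2, 1, 0), P⁻¹ = [[1, 0, 0], [0, 0, -1], [-2, 1, 1]].
L² = P·diag(4, 1, 0)·P⁻¹ = [[4, 0, 0], [8, 0, -1], [0, 0, 1]].
The requested entry is 8.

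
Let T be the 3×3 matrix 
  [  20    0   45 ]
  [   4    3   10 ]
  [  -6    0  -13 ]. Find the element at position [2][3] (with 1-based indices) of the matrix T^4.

Characteristic polynomial: s^3 - 10s^2 + 31s - 30 = (s - 5)(s - 3)(s - 2), so the eigenvalues are 2, 3, 5.
s=2: eigenvector (5, 0, -2).
s=3: eigenvector (0, 1, 0).
s=5: eigenvector (3, 1, -1).
P = [[5, 0, 3], [0, 1, 1], [-2, 0, -1]], D = diag(2, 3, 5), P⁻¹ = [[-1, 0, -3], [-2, 1, -5], [2, 0, 5]].
T⁴ = P·diag(16, 81, 625)·P⁻¹ = [[3670, 0, 9135], [1088, 81, 2720], [-1218, 0, -3029]].
The requested entry is 2720.

2720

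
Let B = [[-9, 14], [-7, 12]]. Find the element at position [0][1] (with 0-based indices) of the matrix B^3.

266

Characteristic polynomial: t^2 - 3t - 10 = (t - 5)(t + 2), so the eigenvalues are -2, 5.
t=-2: eigenvector (-2, -1).
t=5: eigenvector (1, 1).
P = [[-2, 1], [-1, 1]], D = diag(-2, 5), P⁻¹ = [[-1, 1], [-1, 2]].
B³ = P·diag(-8, 125)·P⁻¹ = [[-141, 266], [-133, 258]].
The requested entry is 266.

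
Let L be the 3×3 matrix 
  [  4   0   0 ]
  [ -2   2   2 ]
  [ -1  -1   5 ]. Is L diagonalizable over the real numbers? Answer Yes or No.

Yes

Characteristic polynomial: p(r) = r^3 - 11r^2 + 40r - 48 = (r - 4)^2(r - 3).
r = 4 has algebraic multiplicity 2; rank(L − 4I) = 1, so geometric multiplicity = 2.
Every eigenvalue has geometric = algebraic multiplicity, so L is diagonalizable.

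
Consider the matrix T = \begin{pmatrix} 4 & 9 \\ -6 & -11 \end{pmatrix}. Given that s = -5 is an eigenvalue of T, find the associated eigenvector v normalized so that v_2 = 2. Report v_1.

T + 5I = [[9, 9], [-6, -6]].
Solving (T + 5I)v = 0 gives the eigenspace spanned by (-2, 2).
With v_2 = 2, v = (-2, 2), so v_1 = -2.

-2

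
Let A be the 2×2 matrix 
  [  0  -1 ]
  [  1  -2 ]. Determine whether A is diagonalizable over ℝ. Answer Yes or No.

Characteristic polynomial: p(λ) = λ^2 + 2λ + 1 = (λ + 1)^2.
λ = -1 has algebraic multiplicity 2; rank(A + 1I) = 1, so geometric multiplicity = 1.
Geometric multiplicity < algebraic multiplicity, so A is not diagonalizable.

No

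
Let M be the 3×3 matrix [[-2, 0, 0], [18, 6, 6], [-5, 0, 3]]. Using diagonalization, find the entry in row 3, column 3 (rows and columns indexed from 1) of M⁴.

81

Characteristic polynomial: μ^3 - 7μ^2 + 36 = (μ - 6)(μ - 3)(μ + 2), so the eigenvalues are -2, 3, 6.
μ=3: eigenvector (0, -2, 1).
μ=6: eigenvector (0, 1, 0).
μ=-2: eigenvector (1, -3, 1).
P = [[0, 0, 1], [-2, 1, -3], [1, 0, 1]], D = diag(3, 6, -2), P⁻¹ = [[-1, 0, 1], [1, 1, 2], [1, 0, 0]].
M⁴ = P·diag(81, 1296, 16)·P⁻¹ = [[16, 0, 0], [1410, 1296, 2430], [-65, 0, 81]].
The requested entry is 81.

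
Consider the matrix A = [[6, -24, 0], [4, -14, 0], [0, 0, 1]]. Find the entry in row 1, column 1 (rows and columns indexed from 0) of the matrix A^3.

Characteristic polynomial: μ^3 + 7μ^2 + 4μ - 12 = (μ - 1)(μ + 2)(μ + 6), so the eigenvalues are -6, -2, 1.
μ=-2: eigenvector (3, 1, 0).
μ=-6: eigenvector (2, 1, 0).
μ=1: eigenvector (0, 0, 1).
P = [[3, 2, 0], [1, 1, 0], [0, 0, 1]], D = diag(-2, -6, 1), P⁻¹ = [[1, -2, 0], [-1, 3, 0], [0, 0, 1]].
A³ = P·diag(-8, -216, 1)·P⁻¹ = [[408, -1248, 0], [208, -632, 0], [0, 0, 1]].
The requested entry is -632.

-632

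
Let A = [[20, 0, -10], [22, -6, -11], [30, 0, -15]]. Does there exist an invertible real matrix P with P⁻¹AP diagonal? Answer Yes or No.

Yes

Characteristic polynomial: p(t) = t^3 + t^2 - 30t = t(t - 5)(t + 6).
All 3 eigenvalues are distinct, so A is diagonalizable.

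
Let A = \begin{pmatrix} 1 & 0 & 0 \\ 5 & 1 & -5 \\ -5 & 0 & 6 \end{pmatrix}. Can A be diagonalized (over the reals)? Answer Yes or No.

Characteristic polynomial: p(r) = r^3 - 8r^2 + 13r - 6 = (r - 6)(r - 1)^2.
r = 1 has algebraic multiplicity 2; rank(A − 1I) = 1, so geometric multiplicity = 2.
Every eigenvalue has geometric = algebraic multiplicity, so A is diagonalizable.

Yes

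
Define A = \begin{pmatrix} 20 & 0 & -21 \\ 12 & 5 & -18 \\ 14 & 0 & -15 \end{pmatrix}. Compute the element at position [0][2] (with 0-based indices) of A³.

Characteristic polynomial: t^3 - 10t^2 + 19t + 30 = (t - 6)(t - 5)(t + 1), so the eigenvalues are -1, 5, 6.
t=6: eigenvector (3, 0, 2).
t=-1: eigenvector (1, 1, 1).
t=5: eigenvector (0, -1, 0).
P = [[3, 1, 0], [0, 1, -1], [2, 1, 0]], D = diag(6, -1, 5), P⁻¹ = [[1, 0, -1], [-2, 0, 3], [-2, -1, 3]].
A³ = P·diag(216, -1, 125)·P⁻¹ = [[650, 0, -651], [252, 125, -378], [434, 0, -435]].
The requested entry is -651.

-651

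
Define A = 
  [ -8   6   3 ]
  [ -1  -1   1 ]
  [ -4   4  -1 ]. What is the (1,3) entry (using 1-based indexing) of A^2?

-21

Characteristic polynomial: r^3 + 10r^2 + 31r + 30 = (r + 2)(r + 3)(r + 5), so the eigenvalues are -5, -3, -2.
r=-2: eigenvector (-1, -1, 0).
r=-3: eigenvector (0, -1, 2).
r=-5: eigenvector (1, 0, 1).
P = [[-1, 0, 1], [-1, -1, 0], [0, 2, 1]], D = diag(-2, -3, -5), P⁻¹ = [[1, -2, -1], [-1, 1, 1], [2, -2, -1]].
A² = P·diag(4, 9, 25)·P⁻¹ = [[46, -42, -21], [5, -1, -5], [32, -32, -7]].
The requested entry is -21.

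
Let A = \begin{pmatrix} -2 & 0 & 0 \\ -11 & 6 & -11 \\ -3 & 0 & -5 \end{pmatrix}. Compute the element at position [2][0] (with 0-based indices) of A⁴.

609

Characteristic polynomial: μ^3 + μ^2 - 32μ - 60 = (μ - 6)(μ + 2)(μ + 5), so the eigenvalues are -5, -2, 6.
μ=-2: eigenvector (1, 0, -1).
μ=-5: eigenvector (0, 1, 1).
μ=6: eigenvector (0, 1, 0).
P = [[1, 0, 0], [0, 1, 1], [-1, 1, 0]], D = diag(-2, -5, 6), P⁻¹ = [[1, 0, 0], [1, 0, 1], [-1, 1, -1]].
A⁴ = P·diag(16, 625, 1296)·P⁻¹ = [[16, 0, 0], [-671, 1296, -671], [609, 0, 625]].
The requested entry is 609.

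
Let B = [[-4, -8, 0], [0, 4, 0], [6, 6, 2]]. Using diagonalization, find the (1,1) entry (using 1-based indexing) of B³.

Characteristic polynomial: s^3 - 2s^2 - 16s + 32 = (s - 4)(s - 2)(s + 4), so the eigenvalues are -4, 2, 4.
s=-4: eigenvector (1, 0, -1).
s=4: eigenvector (-1, 1, 0).
s=2: eigenvector (0, 0, 1).
P = [[1, -1, 0], [0, 1, 0], [-1, 0, 1]], D = diag(-4, 4, 2), P⁻¹ = [[1, 1, 0], [0, 1, 0], [1, 1, 1]].
B³ = P·diag(-64, 64, 8)·P⁻¹ = [[-64, -128, 0], [0, 64, 0], [72, 72, 8]].
The requested entry is -64.

-64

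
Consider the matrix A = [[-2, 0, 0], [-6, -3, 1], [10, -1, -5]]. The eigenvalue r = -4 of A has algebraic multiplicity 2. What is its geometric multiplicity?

A + 4I = [[2, 0, 0], [-6, 1, 1], [10, -1, -1]].
This matrix has rank 2, so its null space has dimension 3 − 2 = 1.

1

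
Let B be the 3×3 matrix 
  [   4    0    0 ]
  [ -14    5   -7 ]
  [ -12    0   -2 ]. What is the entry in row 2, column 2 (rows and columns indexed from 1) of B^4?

Characteristic polynomial: r^3 - 7r^2 + 2r + 40 = (r - 5)(r - 4)(r + 2), so the eigenvalues are -2, 4, 5.
r=5: eigenvector (0, 1, 0).
r=4: eigenvector (1, 0, -2).
r=-2: eigenvector (0, 1, 1).
P = [[0, 1, 0], [1, 0, 1], [0, -2, 1]], D = diag(5, 4, -2), P⁻¹ = [[-2, 1, -1], [1, 0, 0], [2, 0, 1]].
B⁴ = P·diag(625, 256, 16)·P⁻¹ = [[256, 0, 0], [-1218, 625, -609], [-480, 0, 16]].
The requested entry is 625.

625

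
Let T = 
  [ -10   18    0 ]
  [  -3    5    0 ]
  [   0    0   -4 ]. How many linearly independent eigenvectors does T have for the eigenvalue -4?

T + 4I = [[-6, 18, 0], [-3, 9, 0], [0, 0, 0]].
This matrix has rank 1, so its null space has dimension 3 − 1 = 2.

2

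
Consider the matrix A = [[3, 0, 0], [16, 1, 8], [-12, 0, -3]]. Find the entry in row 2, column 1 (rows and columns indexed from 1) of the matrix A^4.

-320

Characteristic polynomial: r^3 - r^2 - 9r + 9 = (r - 3)(r - 1)(r + 3), so the eigenvalues are -3, 1, 3.
r=3: eigenvector (1, 0, -2).
r=1: eigenvector (0, 1, 0).
r=-3: eigenvector (0, -2, 1).
P = [[1, 0, 0], [0, 1, -2], [-2, 0, 1]], D = diag(3, 1, -3), P⁻¹ = [[1, 0, 0], [4, 1, 2], [2, 0, 1]].
A⁴ = P·diag(81, 1, 81)·P⁻¹ = [[81, 0, 0], [-320, 1, -160], [0, 0, 81]].
The requested entry is -320.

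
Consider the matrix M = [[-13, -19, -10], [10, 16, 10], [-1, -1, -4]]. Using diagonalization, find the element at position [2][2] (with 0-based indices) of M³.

Characteristic polynomial: μ^3 + μ^2 - 30μ - 72 = (μ - 6)(μ + 3)(μ + 4), so the eigenvalues are -4, -3, 6.
μ=-3: eigenvector (1, 0, -1).
μ=6: eigenvector (-1, 1, 0).
μ=-4: eigenvector (1, -1, 1).
P = [[1, -1, 1], [0, 1, -1], [-1, 0, 1]], D = diag(-3, 6, -4), P⁻¹ = [[1, 1, 0], [1, 2, 1], [1, 1, 1]].
M³ = P·diag(-27, 216, -64)·P⁻¹ = [[-307, -523, -280], [280, 496, 280], [-37, -37, -64]].
The requested entry is -64.

-64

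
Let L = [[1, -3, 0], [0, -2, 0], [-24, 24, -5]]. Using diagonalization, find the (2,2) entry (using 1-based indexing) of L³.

Characteristic polynomial: r^3 + 6r^2 + 3r - 10 = (r - 1)(r + 2)(r + 5), so the eigenvalues are -5, -2, 1.
r=-2: eigenvector (1, 1, 0).
r=1: eigenvector (1, 0, -4).
r=-5: eigenvector (0, 0, 1).
P = [[1, 1, 0], [1, 0, 0], [0, -4, 1]], D = diag(-2, 1, -5), P⁻¹ = [[0, 1, 0], [1, -1, 0], [4, -4, 1]].
L³ = P·diag(-8, 1, -125)·P⁻¹ = [[1, -9, 0], [0, -8, 0], [-504, 504, -125]].
The requested entry is -8.

-8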